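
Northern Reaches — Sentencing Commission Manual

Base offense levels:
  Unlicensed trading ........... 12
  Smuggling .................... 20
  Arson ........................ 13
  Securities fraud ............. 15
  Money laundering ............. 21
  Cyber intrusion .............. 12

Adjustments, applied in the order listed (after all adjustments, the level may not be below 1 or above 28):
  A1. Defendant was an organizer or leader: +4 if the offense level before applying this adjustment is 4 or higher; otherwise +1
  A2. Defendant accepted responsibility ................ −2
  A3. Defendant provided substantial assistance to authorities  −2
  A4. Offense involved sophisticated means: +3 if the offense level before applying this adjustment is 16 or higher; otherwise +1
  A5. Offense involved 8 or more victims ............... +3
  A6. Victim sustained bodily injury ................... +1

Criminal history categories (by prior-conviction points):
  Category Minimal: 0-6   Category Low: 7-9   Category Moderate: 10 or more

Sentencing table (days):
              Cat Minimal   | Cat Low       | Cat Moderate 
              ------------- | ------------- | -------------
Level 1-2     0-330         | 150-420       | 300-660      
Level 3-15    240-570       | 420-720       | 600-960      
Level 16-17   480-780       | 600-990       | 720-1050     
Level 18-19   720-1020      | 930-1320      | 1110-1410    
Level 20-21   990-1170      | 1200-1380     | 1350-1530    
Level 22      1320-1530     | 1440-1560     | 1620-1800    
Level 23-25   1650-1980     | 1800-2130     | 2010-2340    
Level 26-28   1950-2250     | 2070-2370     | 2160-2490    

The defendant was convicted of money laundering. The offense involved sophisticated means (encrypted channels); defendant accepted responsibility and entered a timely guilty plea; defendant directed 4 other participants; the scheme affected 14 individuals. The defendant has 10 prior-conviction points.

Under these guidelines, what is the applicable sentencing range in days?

2160-2490 days

Base offense level for money laundering: 21.
A1 applies (level before this adjustment is 21 ≥ 4, so +4): 21 + 4 = 25.
A2 applies: 25 − 2 = 23.
A3 does not apply.
A4 applies (level before this adjustment is 23 ≥ 16, so +3): 23 + 3 = 26.
A5 applies: 26 + 3 = 29.
Level 29 exceeds the maximum of 28; capped at 28.
Final offense level: 28.
Criminal history: 10 prior points → Category Moderate (10+).
Level 28 falls in the 26-28 band.
Grid: Level 26-28 × Category Moderate = 2160-2490 days.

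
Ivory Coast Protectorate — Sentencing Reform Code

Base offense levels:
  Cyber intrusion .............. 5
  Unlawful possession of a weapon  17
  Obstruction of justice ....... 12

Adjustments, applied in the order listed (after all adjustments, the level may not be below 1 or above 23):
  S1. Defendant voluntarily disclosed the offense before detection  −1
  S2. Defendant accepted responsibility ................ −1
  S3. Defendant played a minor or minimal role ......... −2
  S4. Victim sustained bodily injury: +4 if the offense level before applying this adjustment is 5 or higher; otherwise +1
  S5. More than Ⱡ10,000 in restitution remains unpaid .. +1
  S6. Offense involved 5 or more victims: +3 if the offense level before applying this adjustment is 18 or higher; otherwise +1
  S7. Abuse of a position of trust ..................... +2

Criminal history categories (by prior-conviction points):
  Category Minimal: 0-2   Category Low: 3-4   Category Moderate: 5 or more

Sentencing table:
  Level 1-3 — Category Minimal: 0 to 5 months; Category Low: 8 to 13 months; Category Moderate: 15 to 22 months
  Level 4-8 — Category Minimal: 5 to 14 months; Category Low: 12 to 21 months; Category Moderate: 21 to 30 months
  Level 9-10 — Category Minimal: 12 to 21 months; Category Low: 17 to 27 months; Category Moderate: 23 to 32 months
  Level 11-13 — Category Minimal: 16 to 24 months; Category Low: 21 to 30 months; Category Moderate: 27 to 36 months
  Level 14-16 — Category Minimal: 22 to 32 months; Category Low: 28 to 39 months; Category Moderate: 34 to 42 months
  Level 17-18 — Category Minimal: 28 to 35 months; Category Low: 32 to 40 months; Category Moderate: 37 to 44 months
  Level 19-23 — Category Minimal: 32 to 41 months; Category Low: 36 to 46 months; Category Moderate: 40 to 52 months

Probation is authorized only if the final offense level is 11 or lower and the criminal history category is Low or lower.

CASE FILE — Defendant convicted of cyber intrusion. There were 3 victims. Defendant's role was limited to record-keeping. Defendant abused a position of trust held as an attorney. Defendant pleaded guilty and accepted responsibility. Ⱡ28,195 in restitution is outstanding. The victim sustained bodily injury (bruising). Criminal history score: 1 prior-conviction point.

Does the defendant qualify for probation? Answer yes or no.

Base offense level for cyber intrusion: 5.
S2 applies: 5 − 1 = 4.
S3 applies: 4 − 2 = 2.
S4 applies (level before this adjustment is 2 < 5, so +1): 2 + 1 = 3.
S5 applies: 3 + 1 = 4.
S7 applies: 4 + 2 = 6.
Final offense level: 6.
Criminal history: 1 prior point → Category Minimal (0-2).
Level 6 falls in the 4-8 band.
Grid: Level 4-8 × Category Minimal = 5-14 months.
Probation check: level 6 ≤ 11 and category Minimal ≤ Low → eligible.

Yes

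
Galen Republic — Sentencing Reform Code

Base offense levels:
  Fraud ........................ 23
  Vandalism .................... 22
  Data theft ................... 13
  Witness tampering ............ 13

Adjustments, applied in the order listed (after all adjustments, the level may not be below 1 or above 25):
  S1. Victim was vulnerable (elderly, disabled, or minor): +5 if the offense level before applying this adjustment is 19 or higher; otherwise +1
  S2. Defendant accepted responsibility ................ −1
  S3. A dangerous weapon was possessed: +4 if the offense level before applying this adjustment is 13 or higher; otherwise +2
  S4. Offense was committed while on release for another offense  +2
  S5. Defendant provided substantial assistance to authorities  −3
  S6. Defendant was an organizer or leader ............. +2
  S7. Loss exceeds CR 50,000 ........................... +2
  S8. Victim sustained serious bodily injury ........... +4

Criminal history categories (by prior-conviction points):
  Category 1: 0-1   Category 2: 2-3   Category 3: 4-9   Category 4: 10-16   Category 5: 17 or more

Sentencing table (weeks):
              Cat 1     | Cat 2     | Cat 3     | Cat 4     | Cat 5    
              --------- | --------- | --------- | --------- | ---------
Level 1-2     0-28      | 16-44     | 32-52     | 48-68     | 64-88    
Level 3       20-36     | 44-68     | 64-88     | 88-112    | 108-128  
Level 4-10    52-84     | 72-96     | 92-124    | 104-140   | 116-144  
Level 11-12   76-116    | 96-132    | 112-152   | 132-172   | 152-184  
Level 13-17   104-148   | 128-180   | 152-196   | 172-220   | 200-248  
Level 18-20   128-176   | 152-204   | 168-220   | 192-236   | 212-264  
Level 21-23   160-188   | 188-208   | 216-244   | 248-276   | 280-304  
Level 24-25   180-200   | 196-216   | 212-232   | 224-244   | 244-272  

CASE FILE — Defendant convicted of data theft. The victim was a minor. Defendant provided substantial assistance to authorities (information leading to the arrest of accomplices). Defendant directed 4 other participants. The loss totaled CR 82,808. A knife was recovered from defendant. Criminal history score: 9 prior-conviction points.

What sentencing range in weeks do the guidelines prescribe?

168-220 weeks

Base offense level for data theft: 13.
S1 applies (level before this adjustment is 13 < 19, so +1): 13 + 1 = 14.
S2 does not apply.
S3 applies (level before this adjustment is 14 ≥ 13, so +4): 14 + 4 = 18.
S4 does not apply.
S5 applies: 18 − 3 = 15.
S6 applies: 15 + 2 = 17.
S7 applies: 17 + 2 = 19.
Final offense level: 19.
Criminal history: 9 prior points → Category 3 (4-9).
Level 19 falls in the 18-20 band.
Grid: Level 18-20 × Category 3 = 168-220 weeks.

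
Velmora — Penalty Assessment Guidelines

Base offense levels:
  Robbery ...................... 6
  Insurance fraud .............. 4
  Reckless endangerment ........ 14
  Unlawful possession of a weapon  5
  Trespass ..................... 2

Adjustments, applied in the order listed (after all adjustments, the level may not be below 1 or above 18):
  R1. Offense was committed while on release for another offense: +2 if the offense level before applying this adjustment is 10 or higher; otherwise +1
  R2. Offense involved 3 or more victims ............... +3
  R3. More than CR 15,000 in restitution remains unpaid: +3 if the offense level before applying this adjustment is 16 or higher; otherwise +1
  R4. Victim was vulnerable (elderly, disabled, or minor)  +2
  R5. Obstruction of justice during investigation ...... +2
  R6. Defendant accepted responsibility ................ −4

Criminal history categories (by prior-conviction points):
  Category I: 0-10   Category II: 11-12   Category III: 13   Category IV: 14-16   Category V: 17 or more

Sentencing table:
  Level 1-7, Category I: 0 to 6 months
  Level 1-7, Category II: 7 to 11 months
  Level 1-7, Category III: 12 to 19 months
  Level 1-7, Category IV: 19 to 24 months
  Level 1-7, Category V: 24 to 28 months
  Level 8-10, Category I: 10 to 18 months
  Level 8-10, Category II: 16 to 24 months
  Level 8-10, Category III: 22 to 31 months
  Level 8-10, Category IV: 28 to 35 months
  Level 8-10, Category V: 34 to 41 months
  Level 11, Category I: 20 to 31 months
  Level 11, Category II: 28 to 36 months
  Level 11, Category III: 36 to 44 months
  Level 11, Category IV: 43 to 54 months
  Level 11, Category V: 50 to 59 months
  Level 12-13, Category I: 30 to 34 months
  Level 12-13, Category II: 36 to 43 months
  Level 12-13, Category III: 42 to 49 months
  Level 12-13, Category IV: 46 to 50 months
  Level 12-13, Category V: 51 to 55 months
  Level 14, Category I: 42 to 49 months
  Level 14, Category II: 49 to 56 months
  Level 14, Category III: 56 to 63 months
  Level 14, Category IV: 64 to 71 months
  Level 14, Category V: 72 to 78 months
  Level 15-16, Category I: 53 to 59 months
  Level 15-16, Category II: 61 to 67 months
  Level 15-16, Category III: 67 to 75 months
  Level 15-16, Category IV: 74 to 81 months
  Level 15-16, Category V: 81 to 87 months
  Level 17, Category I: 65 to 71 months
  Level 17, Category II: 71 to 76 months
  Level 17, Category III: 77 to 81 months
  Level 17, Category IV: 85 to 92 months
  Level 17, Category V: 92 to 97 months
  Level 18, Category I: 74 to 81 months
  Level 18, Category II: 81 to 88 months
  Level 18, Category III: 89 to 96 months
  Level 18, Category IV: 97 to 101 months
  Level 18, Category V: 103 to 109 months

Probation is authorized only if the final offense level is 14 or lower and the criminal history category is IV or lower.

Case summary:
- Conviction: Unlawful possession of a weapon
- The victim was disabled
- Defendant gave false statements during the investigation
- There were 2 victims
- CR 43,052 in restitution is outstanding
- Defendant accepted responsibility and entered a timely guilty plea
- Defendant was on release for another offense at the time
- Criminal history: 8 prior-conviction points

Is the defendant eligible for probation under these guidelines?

Yes

Base offense level for unlawful possession of a weapon: 5.
R1 applies (level before this adjustment is 5 < 10, so +1): 5 + 1 = 6.
R3 applies (level before this adjustment is 6 < 16, so +1): 6 + 1 = 7.
R4 applies: 7 + 2 = 9.
R5 applies: 9 + 2 = 11.
R6 applies: 11 − 4 = 7.
Final offense level: 7.
Criminal history: 8 prior points → Category I (0-10).
Level 7 falls in the 1-7 band.
Grid: Level 1-7 × Category I = 0-6 months.
Probation check: level 7 ≤ 14 and category I ≤ IV → eligible.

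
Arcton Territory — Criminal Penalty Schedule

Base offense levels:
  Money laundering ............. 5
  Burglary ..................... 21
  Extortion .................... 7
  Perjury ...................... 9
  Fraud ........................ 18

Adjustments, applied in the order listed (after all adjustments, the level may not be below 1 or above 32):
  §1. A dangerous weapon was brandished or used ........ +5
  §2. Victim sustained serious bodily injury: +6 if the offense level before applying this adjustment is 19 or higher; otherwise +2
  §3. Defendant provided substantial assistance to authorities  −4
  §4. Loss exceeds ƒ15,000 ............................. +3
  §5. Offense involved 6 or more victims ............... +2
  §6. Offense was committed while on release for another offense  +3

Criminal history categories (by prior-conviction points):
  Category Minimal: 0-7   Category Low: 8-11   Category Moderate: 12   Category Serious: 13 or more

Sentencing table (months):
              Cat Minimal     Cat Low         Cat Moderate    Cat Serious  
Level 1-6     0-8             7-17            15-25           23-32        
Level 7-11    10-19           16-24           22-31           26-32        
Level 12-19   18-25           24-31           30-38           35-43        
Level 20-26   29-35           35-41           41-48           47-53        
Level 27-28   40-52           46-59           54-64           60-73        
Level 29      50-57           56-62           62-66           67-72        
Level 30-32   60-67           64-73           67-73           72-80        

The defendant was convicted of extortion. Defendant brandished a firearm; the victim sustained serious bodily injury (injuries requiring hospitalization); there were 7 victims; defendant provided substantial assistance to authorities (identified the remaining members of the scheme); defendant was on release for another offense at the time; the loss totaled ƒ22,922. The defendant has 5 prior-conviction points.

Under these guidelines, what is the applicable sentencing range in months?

Base offense level for extortion: 7.
§1 applies: 7 + 5 = 12.
§2 applies (level before this adjustment is 12 < 19, so +2): 12 + 2 = 14.
§3 applies: 14 − 4 = 10.
§4 applies: 10 + 3 = 13.
§5 applies: 13 + 2 = 15.
§6 applies: 15 + 3 = 18.
Final offense level: 18.
Criminal history: 5 prior points → Category Minimal (0-7).
Level 18 falls in the 12-19 band.
Grid: Level 12-19 × Category Minimal = 18-25 months.

18-25 months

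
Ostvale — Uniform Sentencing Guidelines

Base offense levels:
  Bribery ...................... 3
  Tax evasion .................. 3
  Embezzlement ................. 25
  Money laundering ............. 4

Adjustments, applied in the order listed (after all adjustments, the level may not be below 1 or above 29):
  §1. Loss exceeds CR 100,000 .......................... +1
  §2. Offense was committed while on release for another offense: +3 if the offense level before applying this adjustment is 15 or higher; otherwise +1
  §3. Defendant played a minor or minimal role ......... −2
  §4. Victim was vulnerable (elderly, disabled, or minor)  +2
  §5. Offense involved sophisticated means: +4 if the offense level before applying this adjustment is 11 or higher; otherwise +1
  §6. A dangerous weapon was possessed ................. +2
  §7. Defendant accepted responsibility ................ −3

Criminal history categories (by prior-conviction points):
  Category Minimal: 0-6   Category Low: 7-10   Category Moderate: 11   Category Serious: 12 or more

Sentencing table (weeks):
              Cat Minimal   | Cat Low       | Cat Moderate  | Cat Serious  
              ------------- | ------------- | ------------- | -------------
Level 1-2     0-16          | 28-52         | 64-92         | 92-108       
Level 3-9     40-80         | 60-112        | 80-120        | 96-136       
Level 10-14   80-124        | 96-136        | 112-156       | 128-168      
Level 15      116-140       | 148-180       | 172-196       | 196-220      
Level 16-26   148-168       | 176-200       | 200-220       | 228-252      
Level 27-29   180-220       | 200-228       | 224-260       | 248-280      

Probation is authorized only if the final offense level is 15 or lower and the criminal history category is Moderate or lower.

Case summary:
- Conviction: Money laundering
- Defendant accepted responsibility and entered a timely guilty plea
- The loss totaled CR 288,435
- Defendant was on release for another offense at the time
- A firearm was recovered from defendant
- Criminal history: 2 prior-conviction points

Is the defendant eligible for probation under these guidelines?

Yes

Base offense level for money laundering: 4.
§1 applies: 4 + 1 = 5.
§2 applies (level before this adjustment is 5 < 15, so +1): 5 + 1 = 6.
§3 does not apply.
§4 does not apply.
§5 does not apply.
§6 applies: 6 + 2 = 8.
§7 applies: 8 − 3 = 5.
Final offense level: 5.
Criminal history: 2 prior points → Category Minimal (0-6).
Level 5 falls in the 3-9 band.
Grid: Level 3-9 × Category Minimal = 40-80 weeks.
Probation check: level 5 ≤ 15 and category Minimal ≤ Moderate → eligible.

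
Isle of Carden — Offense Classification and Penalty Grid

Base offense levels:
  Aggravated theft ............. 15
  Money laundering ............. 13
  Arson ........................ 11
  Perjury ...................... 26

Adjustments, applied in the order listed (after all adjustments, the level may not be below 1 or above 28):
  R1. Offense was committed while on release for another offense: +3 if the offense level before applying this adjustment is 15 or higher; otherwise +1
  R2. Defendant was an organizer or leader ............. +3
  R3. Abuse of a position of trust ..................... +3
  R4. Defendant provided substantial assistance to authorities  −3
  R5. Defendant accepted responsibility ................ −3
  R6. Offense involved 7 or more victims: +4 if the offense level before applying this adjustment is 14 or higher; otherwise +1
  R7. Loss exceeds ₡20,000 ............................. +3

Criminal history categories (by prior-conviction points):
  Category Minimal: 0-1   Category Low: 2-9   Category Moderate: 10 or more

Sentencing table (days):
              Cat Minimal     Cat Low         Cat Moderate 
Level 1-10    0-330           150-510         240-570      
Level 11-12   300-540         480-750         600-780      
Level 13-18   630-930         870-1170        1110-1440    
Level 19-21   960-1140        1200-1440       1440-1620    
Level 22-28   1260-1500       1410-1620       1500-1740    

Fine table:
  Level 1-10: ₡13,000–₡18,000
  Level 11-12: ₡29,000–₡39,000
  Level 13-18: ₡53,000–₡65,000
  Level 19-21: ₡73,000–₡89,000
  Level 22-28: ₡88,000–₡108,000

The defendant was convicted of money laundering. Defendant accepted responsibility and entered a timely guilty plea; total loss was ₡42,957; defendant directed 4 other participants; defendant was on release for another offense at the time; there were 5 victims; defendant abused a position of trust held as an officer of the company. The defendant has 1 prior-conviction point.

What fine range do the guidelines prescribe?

₡73,000–₡89,000

Base offense level for money laundering: 13.
R1 applies (level before this adjustment is 13 < 15, so +1): 13 + 1 = 14.
R2 applies: 14 + 3 = 17.
R3 applies: 17 + 3 = 20.
R5 applies: 20 − 3 = 17.
R7 applies: 17 + 3 = 20.
Final offense level: 20.
Level 20 falls in the 19-21 band.
Fine table: Level 19-21 → ₡73,000–₡89,000.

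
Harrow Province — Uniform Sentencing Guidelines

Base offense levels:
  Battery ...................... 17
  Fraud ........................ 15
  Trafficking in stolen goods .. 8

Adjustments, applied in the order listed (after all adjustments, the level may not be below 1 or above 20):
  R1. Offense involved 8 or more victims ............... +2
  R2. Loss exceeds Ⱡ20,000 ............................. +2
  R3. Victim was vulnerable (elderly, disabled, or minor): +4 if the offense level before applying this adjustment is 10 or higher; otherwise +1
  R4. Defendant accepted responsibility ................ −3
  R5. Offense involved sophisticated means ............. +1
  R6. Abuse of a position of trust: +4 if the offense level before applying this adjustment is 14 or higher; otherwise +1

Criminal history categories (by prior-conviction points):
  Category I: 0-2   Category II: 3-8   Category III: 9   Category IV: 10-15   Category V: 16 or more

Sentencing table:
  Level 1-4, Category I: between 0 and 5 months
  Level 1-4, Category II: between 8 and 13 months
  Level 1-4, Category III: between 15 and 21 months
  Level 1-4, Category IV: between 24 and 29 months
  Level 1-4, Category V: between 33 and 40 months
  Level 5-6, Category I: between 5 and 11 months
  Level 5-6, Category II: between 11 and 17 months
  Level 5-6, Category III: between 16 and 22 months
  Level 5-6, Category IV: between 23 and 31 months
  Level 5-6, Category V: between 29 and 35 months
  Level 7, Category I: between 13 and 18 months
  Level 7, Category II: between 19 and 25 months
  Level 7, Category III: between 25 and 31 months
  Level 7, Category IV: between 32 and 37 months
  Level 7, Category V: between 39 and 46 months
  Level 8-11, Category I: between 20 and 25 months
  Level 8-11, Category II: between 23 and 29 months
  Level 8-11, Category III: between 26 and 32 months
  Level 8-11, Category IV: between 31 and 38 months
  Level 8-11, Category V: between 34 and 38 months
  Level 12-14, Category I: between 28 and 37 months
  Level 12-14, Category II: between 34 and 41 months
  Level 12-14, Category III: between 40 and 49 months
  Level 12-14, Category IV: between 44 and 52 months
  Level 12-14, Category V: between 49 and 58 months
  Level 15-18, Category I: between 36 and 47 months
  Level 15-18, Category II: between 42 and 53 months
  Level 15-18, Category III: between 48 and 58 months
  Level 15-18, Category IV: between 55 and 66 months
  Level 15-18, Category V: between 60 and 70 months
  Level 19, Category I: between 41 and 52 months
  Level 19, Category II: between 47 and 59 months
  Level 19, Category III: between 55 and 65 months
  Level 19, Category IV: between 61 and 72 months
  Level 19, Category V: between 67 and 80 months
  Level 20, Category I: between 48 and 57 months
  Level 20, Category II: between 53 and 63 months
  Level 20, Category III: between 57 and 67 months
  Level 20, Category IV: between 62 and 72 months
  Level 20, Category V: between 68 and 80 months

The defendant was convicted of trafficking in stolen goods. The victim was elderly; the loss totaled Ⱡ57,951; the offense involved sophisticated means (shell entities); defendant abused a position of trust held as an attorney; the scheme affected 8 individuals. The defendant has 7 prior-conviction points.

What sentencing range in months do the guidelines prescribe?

Base offense level for trafficking in stolen goods: 8.
R1 applies: 8 + 2 = 10.
R2 applies: 10 + 2 = 12.
R3 applies (level before this adjustment is 12 ≥ 10, so +4): 12 + 4 = 16.
R5 applies: 16 + 1 = 17.
R6 applies (level before this adjustment is 17 ≥ 14, so +4): 17 + 4 = 21.
Level 21 exceeds the maximum of 20; capped at 20.
Final offense level: 20.
Criminal history: 7 prior points → Category II (3-8).
Level 20 falls in the 20 band.
Grid: Level 20 × Category II = 53-63 months.

53-63 months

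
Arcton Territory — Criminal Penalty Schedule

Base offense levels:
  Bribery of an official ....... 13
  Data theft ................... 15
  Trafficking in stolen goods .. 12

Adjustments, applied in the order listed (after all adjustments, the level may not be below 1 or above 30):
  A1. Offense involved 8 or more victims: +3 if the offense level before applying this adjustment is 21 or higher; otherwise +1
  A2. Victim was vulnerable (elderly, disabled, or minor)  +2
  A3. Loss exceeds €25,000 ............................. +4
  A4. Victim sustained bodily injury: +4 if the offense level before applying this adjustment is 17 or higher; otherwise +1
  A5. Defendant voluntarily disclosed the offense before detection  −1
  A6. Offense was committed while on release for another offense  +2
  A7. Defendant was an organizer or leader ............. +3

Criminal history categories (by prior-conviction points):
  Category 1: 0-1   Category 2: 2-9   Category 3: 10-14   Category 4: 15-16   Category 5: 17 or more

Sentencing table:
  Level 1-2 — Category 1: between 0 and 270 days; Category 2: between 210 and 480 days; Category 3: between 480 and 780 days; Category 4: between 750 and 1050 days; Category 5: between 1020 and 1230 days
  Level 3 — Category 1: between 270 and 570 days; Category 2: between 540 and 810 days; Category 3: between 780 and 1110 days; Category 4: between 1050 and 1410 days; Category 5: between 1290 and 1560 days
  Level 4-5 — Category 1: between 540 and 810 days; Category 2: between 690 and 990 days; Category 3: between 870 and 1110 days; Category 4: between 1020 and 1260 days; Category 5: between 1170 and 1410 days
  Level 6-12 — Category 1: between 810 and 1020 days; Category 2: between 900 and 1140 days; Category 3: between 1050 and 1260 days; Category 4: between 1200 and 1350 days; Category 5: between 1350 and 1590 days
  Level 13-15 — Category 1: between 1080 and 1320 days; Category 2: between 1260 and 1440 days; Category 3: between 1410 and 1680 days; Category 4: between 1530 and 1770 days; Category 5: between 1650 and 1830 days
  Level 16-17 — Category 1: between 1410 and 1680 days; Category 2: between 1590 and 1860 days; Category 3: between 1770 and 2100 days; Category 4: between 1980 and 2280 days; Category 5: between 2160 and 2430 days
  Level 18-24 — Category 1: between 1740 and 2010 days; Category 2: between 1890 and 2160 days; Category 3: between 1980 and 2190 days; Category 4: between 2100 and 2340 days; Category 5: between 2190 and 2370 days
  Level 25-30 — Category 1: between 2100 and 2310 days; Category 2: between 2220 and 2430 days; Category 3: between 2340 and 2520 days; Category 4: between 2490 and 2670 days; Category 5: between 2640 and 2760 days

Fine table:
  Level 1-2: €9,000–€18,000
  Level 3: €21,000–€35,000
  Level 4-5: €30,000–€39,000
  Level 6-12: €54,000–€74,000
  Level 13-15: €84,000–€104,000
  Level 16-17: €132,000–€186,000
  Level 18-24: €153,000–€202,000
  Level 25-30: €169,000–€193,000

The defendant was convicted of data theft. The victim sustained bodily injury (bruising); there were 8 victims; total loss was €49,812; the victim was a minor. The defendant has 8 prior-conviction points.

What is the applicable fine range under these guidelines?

€169,000–€193,000

Base offense level for data theft: 15.
A1 applies (level before this adjustment is 15 < 21, so +1): 15 + 1 = 16.
A2 applies: 16 + 2 = 18.
A3 applies: 18 + 4 = 22.
A4 applies (level before this adjustment is 22 ≥ 17, so +4): 22 + 4 = 26.
A6 does not apply.
Final offense level: 26.
Level 26 falls in the 25-30 band.
Fine table: Level 25-30 → €169,000–€193,000.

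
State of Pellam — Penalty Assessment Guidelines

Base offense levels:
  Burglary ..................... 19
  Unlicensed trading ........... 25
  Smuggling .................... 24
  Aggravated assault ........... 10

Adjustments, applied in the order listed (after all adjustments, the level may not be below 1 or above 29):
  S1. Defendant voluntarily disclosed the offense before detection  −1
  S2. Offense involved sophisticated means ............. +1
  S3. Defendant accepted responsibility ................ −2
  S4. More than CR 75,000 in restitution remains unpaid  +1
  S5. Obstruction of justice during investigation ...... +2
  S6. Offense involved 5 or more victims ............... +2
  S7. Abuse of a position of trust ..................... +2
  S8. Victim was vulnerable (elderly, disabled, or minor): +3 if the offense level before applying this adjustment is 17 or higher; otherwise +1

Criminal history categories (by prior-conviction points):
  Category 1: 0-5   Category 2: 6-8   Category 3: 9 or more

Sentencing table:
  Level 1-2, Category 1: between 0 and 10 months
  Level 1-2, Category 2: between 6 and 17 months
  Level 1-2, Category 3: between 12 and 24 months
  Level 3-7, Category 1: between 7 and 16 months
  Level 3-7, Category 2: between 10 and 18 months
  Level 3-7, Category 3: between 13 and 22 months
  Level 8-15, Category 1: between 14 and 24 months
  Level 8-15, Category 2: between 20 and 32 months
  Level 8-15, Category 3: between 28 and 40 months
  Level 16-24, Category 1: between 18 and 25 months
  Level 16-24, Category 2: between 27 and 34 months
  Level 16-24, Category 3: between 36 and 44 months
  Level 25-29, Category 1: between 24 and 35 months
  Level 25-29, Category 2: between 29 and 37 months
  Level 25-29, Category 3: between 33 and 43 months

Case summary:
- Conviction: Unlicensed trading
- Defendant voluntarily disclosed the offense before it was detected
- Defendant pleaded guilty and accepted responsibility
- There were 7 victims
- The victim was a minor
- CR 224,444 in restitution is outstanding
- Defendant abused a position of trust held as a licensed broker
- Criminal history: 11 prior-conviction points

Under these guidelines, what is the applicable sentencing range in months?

Base offense level for unlicensed trading: 25.
S1 applies: 25 − 1 = 24.
S2 does not apply.
S3 applies: 24 − 2 = 22.
S4 applies: 22 + 1 = 23.
S6 applies: 23 + 2 = 25.
S7 applies: 25 + 2 = 27.
S8 applies (level before this adjustment is 27 ≥ 17, so +3): 27 + 3 = 30.
Level 30 exceeds the maximum of 29; capped at 29.
Final offense level: 29.
Criminal history: 11 prior points → Category 3 (9+).
Level 29 falls in the 25-29 band.
Grid: Level 25-29 × Category 3 = 33-43 months.

33-43 months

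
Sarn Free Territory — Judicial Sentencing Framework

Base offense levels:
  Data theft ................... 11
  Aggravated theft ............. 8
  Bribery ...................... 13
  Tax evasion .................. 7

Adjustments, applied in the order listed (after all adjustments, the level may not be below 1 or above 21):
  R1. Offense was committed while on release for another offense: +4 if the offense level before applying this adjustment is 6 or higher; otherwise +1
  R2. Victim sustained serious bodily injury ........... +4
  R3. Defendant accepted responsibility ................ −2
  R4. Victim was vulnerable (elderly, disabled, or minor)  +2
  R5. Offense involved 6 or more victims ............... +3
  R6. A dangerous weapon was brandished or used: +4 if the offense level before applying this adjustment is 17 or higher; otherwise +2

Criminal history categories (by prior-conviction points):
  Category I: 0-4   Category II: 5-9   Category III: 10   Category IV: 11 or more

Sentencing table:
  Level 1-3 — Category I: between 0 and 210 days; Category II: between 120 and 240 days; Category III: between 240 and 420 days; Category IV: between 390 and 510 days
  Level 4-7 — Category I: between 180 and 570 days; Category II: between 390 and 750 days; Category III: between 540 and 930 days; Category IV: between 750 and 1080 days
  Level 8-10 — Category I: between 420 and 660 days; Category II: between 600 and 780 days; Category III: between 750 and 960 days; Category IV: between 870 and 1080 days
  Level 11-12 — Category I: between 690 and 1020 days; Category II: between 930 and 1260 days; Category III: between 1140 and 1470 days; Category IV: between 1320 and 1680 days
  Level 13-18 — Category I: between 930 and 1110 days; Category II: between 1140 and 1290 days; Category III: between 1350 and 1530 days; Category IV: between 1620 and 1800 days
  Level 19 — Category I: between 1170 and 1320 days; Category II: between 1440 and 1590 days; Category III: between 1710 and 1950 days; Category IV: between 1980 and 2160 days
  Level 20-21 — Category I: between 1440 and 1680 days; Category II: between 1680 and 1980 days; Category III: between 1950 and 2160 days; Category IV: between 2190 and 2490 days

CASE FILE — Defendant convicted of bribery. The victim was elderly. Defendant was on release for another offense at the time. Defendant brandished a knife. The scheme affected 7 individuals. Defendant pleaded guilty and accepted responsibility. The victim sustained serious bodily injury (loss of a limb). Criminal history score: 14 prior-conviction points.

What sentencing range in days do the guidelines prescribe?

2190-2490 days

Base offense level for bribery: 13.
R1 applies (level before this adjustment is 13 ≥ 6, so +4): 13 + 4 = 17.
R2 applies: 17 + 4 = 21.
R3 applies: 21 − 2 = 19.
R4 applies: 19 + 2 = 21.
R5 applies: 21 + 3 = 24.
R6 applies (level before this adjustment is 24 ≥ 17, so +4): 24 + 4 = 28.
Level 28 exceeds the maximum of 21; capped at 21.
Final offense level: 21.
Criminal history: 14 prior points → Category IV (11+).
Level 21 falls in the 20-21 band.
Grid: Level 20-21 × Category IV = 2190-2490 days.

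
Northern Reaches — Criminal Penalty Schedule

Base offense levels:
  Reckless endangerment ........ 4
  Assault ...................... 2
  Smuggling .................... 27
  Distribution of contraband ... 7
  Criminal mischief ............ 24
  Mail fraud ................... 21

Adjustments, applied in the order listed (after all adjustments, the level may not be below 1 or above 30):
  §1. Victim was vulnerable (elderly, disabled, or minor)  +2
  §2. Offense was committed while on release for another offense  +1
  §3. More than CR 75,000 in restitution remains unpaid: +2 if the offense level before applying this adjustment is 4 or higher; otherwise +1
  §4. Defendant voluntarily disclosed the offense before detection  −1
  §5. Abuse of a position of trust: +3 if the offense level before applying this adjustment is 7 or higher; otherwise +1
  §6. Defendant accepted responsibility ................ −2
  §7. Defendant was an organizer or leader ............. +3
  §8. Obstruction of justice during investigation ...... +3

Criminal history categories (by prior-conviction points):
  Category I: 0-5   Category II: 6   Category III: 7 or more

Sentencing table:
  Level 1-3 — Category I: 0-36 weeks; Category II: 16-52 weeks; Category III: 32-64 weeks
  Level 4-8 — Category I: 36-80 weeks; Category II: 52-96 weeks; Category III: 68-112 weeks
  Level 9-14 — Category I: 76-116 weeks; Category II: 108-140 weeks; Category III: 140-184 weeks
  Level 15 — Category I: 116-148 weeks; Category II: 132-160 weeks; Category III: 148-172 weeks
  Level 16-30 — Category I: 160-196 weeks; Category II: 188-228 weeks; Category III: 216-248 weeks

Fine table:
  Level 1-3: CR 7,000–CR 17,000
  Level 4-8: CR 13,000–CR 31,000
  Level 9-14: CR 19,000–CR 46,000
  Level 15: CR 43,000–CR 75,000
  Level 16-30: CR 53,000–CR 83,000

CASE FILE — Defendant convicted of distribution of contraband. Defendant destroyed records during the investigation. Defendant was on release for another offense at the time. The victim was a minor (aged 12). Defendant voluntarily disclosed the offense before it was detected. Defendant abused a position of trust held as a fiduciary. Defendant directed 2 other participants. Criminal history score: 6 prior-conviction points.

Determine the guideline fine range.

Base offense level for distribution of contraband: 7.
§1 applies: 7 + 2 = 9.
§2 applies: 9 + 1 = 10.
§4 applies: 10 − 1 = 9.
§5 applies (level before this adjustment is 9 ≥ 7, so +3): 9 + 3 = 12.
§7 applies: 12 + 3 = 15.
§8 applies: 15 + 3 = 18.
Final offense level: 18.
Level 18 falls in the 16-30 band.
Fine table: Level 16-30 → CR 53,000–CR 83,000.

CR 53,000–CR 83,000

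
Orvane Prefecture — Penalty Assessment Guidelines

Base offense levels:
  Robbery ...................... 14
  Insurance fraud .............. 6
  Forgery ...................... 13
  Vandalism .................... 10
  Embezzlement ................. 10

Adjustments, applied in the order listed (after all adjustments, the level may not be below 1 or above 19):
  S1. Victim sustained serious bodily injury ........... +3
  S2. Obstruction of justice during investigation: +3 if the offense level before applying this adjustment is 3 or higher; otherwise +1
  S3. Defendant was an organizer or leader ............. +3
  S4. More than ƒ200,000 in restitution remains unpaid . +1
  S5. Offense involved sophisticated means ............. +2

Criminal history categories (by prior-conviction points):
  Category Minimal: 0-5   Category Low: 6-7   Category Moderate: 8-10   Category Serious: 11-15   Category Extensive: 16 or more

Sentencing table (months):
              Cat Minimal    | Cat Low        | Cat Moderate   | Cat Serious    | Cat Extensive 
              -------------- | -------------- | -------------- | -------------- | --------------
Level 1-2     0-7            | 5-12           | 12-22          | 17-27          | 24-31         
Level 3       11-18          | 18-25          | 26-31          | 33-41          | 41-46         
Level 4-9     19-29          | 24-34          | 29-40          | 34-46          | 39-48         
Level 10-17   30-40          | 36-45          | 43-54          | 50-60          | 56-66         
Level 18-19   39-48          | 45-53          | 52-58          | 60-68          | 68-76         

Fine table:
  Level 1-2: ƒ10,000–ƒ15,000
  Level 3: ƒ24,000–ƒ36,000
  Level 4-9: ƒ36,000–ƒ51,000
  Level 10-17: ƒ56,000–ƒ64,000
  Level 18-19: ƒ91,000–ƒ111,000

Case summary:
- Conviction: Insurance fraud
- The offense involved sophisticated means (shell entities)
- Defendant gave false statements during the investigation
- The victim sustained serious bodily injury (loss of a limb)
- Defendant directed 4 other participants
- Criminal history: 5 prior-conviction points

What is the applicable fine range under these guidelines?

Base offense level for insurance fraud: 6.
S1 applies: 6 + 3 = 9.
S2 applies (level before this adjustment is 9 ≥ 3, so +3): 9 + 3 = 12.
S3 applies: 12 + 3 = 15.
S5 applies: 15 + 2 = 17.
Final offense level: 17.
Level 17 falls in the 10-17 band.
Fine table: Level 10-17 → ƒ56,000–ƒ64,000.

ƒ56,000–ƒ64,000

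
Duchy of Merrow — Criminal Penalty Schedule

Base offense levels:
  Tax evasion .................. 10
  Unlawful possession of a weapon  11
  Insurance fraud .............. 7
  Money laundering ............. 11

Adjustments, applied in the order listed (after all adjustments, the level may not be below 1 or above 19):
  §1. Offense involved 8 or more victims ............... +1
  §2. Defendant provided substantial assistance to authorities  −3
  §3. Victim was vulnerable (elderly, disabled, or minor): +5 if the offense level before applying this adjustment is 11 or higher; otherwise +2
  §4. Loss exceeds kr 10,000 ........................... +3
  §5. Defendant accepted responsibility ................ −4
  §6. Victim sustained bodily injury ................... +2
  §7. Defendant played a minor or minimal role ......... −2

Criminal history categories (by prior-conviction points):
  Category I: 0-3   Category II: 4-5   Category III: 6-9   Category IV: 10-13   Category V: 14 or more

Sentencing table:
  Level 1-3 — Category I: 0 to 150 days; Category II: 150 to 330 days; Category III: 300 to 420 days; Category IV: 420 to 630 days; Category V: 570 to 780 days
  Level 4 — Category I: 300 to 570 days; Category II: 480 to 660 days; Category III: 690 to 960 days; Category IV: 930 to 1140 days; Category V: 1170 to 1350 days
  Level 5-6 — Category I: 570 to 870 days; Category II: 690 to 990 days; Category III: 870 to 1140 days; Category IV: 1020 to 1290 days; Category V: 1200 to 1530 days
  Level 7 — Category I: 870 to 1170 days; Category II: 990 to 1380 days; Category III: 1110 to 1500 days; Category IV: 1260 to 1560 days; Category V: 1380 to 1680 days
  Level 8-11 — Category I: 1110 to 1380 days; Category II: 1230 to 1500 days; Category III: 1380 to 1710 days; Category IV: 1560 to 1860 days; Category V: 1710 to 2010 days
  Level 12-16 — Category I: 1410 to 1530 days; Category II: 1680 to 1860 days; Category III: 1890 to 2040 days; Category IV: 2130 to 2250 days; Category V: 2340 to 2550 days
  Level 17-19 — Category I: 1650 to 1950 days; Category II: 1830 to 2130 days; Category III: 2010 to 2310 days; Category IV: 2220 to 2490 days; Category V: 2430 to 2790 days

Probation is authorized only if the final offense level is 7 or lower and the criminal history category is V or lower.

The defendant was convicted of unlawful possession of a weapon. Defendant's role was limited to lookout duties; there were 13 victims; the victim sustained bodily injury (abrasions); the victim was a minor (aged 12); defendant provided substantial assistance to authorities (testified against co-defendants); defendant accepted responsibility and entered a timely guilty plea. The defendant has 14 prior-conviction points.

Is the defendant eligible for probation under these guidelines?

Yes

Base offense level for unlawful possession of a weapon: 11.
§1 applies: 11 + 1 = 12.
§2 applies: 12 − 3 = 9.
§3 applies (level before this adjustment is 9 < 11, so +2): 9 + 2 = 11.
§4 does not apply.
§5 applies: 11 − 4 = 7.
§6 applies: 7 + 2 = 9.
§7 applies: 9 − 2 = 7.
Final offense level: 7.
Criminal history: 14 prior points → Category V (14+).
Level 7 falls in the 7 band.
Grid: Level 7 × Category V = 1380-1680 days.
Probation check: level 7 ≤ 7 and category V ≤ V → eligible.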